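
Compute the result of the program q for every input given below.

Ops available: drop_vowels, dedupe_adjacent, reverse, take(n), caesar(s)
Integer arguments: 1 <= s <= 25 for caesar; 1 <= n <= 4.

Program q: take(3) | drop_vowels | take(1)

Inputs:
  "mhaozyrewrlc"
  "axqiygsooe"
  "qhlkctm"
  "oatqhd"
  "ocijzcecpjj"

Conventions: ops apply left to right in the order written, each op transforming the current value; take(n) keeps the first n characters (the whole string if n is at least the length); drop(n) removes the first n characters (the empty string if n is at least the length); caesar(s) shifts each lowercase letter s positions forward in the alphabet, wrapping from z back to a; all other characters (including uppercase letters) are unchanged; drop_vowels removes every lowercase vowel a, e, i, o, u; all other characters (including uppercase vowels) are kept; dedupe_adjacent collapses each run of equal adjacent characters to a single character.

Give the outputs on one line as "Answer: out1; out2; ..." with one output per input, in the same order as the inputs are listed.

Execution, op by op:
  "mhaozyrewrlc" -> "mha" -> "mh" -> "m"
  "axqiygsooe" -> "axq" -> "xq" -> "x"
  "qhlkctm" -> "qhl" -> "qhl" -> "q"
  "oatqhd" -> "oat" -> "t" -> "t"
  "ocijzcecpjj" -> "oci" -> "c" -> "c"

"m"; "x"; "q"; "t"; "c"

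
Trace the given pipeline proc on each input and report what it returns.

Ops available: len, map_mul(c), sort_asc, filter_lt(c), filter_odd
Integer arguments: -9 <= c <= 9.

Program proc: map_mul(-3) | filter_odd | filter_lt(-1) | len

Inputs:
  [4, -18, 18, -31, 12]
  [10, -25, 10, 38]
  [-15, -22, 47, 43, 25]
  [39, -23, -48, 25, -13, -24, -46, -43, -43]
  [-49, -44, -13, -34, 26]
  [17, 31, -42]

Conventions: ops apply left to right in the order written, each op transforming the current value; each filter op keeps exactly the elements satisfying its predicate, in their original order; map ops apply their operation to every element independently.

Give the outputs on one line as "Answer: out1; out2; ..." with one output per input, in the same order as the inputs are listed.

0; 0; 3; 2; 0; 2

Execution, op by op:
  [4, -18, 18, -31, 12] -> [-12, 54, -54, 93, -36] -> [93] -> [] -> 0
  [10, -25, 10, 38] -> [-30, 75, -30, -114] -> [75] -> [] -> 0
  [-15, -22, 47, 43, 25] -> [45, 66, -141, -129, -75] -> [45, -141, -129, -75] -> [-141, -129, -75] -> 3
  [39, -23, -48, 25, -13, -24, -46, -43, -43] -> [-117, 69, 144, -75, 39, 72, 138, 129, 129] -> [-117, 69, -75, 39, 129, 129] -> [-117, -75] -> 2
  [-49, -44, -13, -34, 26] -> [147, 132, 39, 102, -78] -> [147, 39] -> [] -> 0
  [17, 31, -42] -> [-51, -93, 126] -> [-51, -93] -> [-51, -93] -> 2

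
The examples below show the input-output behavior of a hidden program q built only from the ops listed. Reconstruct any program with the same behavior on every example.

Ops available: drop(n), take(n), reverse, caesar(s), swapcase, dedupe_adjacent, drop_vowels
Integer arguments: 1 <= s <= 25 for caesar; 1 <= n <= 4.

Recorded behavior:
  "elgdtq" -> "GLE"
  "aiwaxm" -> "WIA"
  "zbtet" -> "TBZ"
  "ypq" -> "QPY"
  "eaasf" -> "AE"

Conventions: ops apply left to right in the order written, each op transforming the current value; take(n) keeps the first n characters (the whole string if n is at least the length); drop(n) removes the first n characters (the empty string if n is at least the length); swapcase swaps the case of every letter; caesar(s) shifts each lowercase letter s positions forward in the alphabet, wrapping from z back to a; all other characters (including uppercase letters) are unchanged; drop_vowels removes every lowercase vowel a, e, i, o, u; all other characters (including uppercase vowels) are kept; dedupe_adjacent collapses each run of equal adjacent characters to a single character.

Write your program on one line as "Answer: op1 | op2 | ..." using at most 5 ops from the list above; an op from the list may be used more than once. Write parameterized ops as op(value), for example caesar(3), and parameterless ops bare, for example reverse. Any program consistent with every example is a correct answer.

swapcase | take(3) | dedupe_adjacent | reverse

Check, running the answer program on each example:
  "elgdtq" -> "ELGDTQ" -> "ELG" -> "ELG" -> "GLE"
  "aiwaxm" -> "AIWAXM" -> "AIW" -> "AIW" -> "WIA"
  "zbtet" -> "ZBTET" -> "ZBT" -> "ZBT" -> "TBZ"
  "ypq" -> "YPQ" -> "YPQ" -> "YPQ" -> "QPY"
  "eaasf" -> "EAASF" -> "EAA" -> "EA" -> "AE"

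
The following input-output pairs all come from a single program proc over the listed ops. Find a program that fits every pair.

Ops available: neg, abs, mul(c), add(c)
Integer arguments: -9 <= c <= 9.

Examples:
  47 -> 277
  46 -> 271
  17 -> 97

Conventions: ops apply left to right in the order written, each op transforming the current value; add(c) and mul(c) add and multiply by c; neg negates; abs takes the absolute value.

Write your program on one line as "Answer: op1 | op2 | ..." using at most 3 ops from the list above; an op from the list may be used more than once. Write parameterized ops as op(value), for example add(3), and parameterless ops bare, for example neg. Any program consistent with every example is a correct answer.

mul(-6) | neg | add(-5)

Check, running the answer program on each example:
  47 -> -282 -> 282 -> 277
  46 -> -276 -> 276 -> 271
  17 -> -102 -> 102 -> 97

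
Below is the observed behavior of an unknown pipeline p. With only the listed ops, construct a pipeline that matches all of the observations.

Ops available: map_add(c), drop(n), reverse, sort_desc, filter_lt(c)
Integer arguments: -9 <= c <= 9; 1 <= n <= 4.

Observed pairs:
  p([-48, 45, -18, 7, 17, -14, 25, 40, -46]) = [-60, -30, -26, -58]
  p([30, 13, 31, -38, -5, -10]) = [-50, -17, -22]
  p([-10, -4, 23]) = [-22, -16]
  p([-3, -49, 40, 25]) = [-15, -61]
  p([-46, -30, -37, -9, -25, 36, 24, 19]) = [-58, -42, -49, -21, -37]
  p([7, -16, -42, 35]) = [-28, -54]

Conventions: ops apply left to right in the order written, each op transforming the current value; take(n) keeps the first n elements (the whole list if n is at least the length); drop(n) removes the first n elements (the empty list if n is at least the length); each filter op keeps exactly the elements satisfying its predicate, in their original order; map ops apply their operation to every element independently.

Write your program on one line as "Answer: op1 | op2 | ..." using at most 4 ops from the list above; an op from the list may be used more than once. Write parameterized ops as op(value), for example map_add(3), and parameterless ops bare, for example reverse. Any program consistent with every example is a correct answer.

map_add(-5) | filter_lt(-4) | map_add(-7)

Check, running the answer program on each example:
  [-48, 45, -18, 7, 17, -14, 25, 40, -46] -> [-53, 40, -23, 2, 12, -19, 20, 35, -51] -> [-53, -23, -19, -51] -> [-60, -30, -26, -58]
  [30, 13, 31, -38, -5, -10] -> [25, 8, 26, -43, -10, -15] -> [-43, -10, -15] -> [-50, -17, -22]
  [-10, -4, 23] -> [-15, -9, 18] -> [-15, -9] -> [-22, -16]
  [-3, -49, 40, 25] -> [-8, -54, 35, 20] -> [-8, -54] -> [-15, -61]
  [-46, -30, -37, -9, -25, 36, 24, 19] -> [-51, -35, -42, -14, -30, 31, 19, 14] -> [-51, -35, -42, -14, -30] -> [-58, -42, -49, -21, -37]
  [7, -16, -42, 35] -> [2, -21, -47, 30] -> [-21, -47] -> [-28, -54]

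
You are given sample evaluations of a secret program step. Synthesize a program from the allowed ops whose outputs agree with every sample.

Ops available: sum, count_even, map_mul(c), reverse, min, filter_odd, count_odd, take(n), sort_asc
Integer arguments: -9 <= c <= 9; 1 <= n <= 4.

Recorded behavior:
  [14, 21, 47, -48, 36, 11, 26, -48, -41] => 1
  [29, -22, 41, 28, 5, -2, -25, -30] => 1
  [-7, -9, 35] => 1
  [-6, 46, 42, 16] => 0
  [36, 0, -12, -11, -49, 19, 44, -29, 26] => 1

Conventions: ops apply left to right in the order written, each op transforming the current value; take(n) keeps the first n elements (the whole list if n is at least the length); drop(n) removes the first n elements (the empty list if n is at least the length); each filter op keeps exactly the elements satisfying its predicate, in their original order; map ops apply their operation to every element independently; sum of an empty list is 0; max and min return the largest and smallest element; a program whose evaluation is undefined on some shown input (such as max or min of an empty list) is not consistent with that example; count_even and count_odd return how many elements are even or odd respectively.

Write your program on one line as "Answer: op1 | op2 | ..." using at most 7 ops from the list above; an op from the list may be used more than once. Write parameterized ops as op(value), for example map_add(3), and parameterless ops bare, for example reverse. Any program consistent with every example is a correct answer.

reverse | take(3) | filter_odd | sort_asc | take(1) | count_odd

Check, running the answer program on each example:
  [14, 21, 47, -48, 36, 11, 26, -48, -41] -> [-41, -48, 26, 11, 36, -48, 47, 21, 14] -> [-41, -48, 26] -> [-41] -> [-41] -> [-41] -> 1
  [29, -22, 41, 28, 5, -2, -25, -30] -> [-30, -25, -2, 5, 28, 41, -22, 29] -> [-30, -25, -2] -> [-25] -> [-25] -> [-25] -> 1
  [-7, -9, 35] -> [35, -9, -7] -> [35, -9, -7] -> [35, -9, -7] -> [-9, -7, 35] -> [-9] -> 1
  [-6, 46, 42, 16] -> [16, 42, 46, -6] -> [16, 42, 46] -> [] -> [] -> [] -> 0
  [36, 0, -12, -11, -49, 19, 44, -29, 26] -> [26, -29, 44, 19, -49, -11, -12, 0, 36] -> [26, -29, 44] -> [-29] -> [-29] -> [-29] -> 1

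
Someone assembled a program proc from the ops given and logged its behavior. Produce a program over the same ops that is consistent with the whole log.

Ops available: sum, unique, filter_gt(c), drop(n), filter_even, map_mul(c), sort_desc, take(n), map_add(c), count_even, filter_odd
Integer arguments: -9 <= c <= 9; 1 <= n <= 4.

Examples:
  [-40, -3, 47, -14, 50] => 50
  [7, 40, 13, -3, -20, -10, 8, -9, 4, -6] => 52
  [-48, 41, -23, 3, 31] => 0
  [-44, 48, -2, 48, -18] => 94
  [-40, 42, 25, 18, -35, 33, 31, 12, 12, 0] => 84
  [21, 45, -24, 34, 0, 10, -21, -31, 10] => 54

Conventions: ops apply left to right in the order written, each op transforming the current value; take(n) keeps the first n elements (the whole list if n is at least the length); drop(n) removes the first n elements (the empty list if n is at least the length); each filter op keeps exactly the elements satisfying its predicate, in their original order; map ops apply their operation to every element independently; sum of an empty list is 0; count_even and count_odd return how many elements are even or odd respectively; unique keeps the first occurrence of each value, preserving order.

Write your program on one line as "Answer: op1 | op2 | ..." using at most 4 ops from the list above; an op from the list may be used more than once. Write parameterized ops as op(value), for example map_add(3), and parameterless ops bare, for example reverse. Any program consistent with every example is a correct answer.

filter_even | filter_gt(-3) | sort_desc | sum

Check, running the answer program on each example:
  [-40, -3, 47, -14, 50] -> [-40, -14, 50] -> [50] -> [50] -> 50
  [7, 40, 13, -3, -20, -10, 8, -9, 4, -6] -> [40, -20, -10, 8, 4, -6] -> [40, 8, 4] -> [40, 8, 4] -> 52
  [-48, 41, -23, 3, 31] -> [-48] -> [] -> [] -> 0
  [-44, 48, -2, 48, -18] -> [-44, 48, -2, 48, -18] -> [48, -2, 48] -> [48, 48, -2] -> 94
  [-40, 42, 25, 18, -35, 33, 31, 12, 12, 0] -> [-40, 42, 18, 12, 12, 0] -> [42, 18, 12, 12, 0] -> [42, 18, 12, 12, 0] -> 84
  [21, 45, -24, 34, 0, 10, -21, -31, 10] -> [-24, 34, 0, 10, 10] -> [34, 0, 10, 10] -> [34, 10, 10, 0] -> 54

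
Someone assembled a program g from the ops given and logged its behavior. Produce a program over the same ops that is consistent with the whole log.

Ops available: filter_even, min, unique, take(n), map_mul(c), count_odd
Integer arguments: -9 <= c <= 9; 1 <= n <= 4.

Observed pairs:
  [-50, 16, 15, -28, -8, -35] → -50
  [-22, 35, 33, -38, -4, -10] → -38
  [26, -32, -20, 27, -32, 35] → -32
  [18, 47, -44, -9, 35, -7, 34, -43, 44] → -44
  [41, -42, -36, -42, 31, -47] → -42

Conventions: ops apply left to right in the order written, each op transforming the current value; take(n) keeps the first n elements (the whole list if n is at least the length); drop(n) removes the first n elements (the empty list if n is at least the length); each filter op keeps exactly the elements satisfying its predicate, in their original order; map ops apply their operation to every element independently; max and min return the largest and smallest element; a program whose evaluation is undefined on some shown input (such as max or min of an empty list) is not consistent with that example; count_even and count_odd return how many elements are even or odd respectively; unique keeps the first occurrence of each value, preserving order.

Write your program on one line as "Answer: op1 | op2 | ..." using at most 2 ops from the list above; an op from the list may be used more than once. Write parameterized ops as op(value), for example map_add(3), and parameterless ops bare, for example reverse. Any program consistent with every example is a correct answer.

filter_even | min

Check, running the answer program on each example:
  [-50, 16, 15, -28, -8, -35] -> [-50, 16, -28, -8] -> -50
  [-22, 35, 33, -38, -4, -10] -> [-22, -38, -4, -10] -> -38
  [26, -32, -20, 27, -32, 35] -> [26, -32, -20, -32] -> -32
  [18, 47, -44, -9, 35, -7, 34, -43, 44] -> [18, -44, 34, 44] -> -44
  [41, -42, -36, -42, 31, -47] -> [-42, -36, -42] -> -42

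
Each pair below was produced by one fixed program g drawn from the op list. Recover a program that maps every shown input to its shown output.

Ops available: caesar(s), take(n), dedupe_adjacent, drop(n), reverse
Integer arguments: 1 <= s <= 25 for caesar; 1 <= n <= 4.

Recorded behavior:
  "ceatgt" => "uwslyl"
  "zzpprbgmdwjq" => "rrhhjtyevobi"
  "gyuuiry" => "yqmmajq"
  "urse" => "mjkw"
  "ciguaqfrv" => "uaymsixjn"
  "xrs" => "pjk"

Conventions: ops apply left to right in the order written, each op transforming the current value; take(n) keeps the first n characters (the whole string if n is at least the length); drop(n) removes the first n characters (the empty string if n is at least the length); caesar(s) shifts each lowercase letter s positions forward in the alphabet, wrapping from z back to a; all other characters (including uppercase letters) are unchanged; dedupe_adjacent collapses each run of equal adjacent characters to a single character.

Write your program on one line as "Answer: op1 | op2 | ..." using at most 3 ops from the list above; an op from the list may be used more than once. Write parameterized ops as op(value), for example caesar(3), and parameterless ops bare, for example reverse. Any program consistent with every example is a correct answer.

reverse | caesar(18) | reverse

Check, running the answer program on each example:
  "ceatgt" -> "tgtaec" -> "lylswu" -> "uwslyl"
  "zzpprbgmdwjq" -> "qjwdmgbrppzz" -> "iboveytjhhrr" -> "rrhhjtyevobi"
  "gyuuiry" -> "yriuuyg" -> "qjammqy" -> "yqmmajq"
  "urse" -> "esru" -> "wkjm" -> "mjkw"
  "ciguaqfrv" -> "vrfqaugic" -> "njxismyau" -> "uaymsixjn"
  "xrs" -> "srx" -> "kjp" -> "pjk"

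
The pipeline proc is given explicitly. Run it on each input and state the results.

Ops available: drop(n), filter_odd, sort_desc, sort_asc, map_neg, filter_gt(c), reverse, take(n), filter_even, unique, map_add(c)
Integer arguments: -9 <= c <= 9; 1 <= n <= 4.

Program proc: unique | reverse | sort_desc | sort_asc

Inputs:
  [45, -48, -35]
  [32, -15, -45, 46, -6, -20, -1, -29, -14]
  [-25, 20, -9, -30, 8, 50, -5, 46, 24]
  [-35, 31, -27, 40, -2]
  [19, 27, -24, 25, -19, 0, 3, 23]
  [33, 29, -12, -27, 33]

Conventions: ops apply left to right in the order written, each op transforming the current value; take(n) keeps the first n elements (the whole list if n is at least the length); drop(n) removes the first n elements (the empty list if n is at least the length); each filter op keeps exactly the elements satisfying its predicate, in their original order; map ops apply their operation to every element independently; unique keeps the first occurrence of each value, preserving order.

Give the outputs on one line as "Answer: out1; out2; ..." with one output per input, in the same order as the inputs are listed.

Execution, op by op:
  [45, -48, -35] -> [45, -48, -35] -> [-35, -48, 45] -> [45, -35, -48] -> [-48, -35, 45]
  [32, -15, -45, 46, -6, -20, -1, -29, -14] -> [32, -15, -45, 46, -6, -20, -1, -29, -14] -> [-14, -29, -1, -20, -6, 46, -45, -15, 32] -> [46, 32, -1, -6, -14, -15, -20, -29, -45] -> [-45, -29, -20, -15, -14, -6, -1, 32, 46]
  [-25, 20, -9, -30, 8, 50, -5, 46, 24] -> [-25, 20, -9, -30, 8, 50, -5, 46, 24] -> [24, 46, -5, 50, 8, -30, -9, 20, -25] -> [50, 46, 24, 20, 8, -5, -9, -25, -30] -> [-30, -25, -9, -5, 8, 20, 24, 46, 50]
  [-35, 31, -27, 40, -2] -> [-35, 31, -27, 40, -2] -> [-2, 40, -27, 31, -35] -> [40, 31, -2, -27, -35] -> [-35, -27, -2, 31, 40]
  [19, 27, -24, 25, -19, 0, 3, 23] -> [19, 27, -24, 25, -19, 0, 3, 23] -> [23, 3, 0, -19, 25, -24, 27, 19] -> [27, 25, 23, 19, 3, 0, -19, -24] -> [-24, -19, 0, 3, 19, 23, 25, 27]
  [33, 29, -12, -27, 33] -> [33, 29, -12, -27] -> [-27, -12, 29, 33] -> [33, 29, -12, -27] -> [-27, -12, 29, 33]

[-48, -35, 45]; [-45, -29, -20, -15, -14, -6, -1, 32, 46]; [-30, -25, -9, -5, 8, 20, 24, 46, 50]; [-35, -27, -2, 31, 40]; [-24, -19, 0, 3, 19, 23, 25, 27]; [-27, -12, 29, 33]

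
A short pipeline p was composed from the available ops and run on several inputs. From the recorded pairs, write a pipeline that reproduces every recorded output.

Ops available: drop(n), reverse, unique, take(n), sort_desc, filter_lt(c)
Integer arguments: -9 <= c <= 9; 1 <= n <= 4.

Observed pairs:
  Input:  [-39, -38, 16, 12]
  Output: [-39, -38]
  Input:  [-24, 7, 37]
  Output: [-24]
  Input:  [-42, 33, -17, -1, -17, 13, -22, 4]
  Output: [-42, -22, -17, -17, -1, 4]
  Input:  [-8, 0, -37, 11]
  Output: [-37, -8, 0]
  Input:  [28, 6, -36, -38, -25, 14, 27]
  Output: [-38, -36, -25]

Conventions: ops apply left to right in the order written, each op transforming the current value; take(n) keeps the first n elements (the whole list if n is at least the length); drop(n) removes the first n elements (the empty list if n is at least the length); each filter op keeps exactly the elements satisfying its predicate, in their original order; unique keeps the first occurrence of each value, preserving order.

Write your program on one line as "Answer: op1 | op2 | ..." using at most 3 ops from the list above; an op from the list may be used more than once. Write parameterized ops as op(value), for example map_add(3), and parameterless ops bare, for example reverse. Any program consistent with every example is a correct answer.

filter_lt(6) | sort_desc | reverse

Check, running the answer program on each example:
  [-39, -38, 16, 12] -> [-39, -38] -> [-38, -39] -> [-39, -38]
  [-24, 7, 37] -> [-24] -> [-24] -> [-24]
  [-42, 33, -17, -1, -17, 13, -22, 4] -> [-42, -17, -1, -17, -22, 4] -> [4, -1, -17, -17, -22, -42] -> [-42, -22, -17, -17, -1, 4]
  [-8, 0, -37, 11] -> [-8, 0, -37] -> [0, -8, -37] -> [-37, -8, 0]
  [28, 6, -36, -38, -25, 14, 27] -> [-36, -38, -25] -> [-25, -36, -38] -> [-38, -36, -25]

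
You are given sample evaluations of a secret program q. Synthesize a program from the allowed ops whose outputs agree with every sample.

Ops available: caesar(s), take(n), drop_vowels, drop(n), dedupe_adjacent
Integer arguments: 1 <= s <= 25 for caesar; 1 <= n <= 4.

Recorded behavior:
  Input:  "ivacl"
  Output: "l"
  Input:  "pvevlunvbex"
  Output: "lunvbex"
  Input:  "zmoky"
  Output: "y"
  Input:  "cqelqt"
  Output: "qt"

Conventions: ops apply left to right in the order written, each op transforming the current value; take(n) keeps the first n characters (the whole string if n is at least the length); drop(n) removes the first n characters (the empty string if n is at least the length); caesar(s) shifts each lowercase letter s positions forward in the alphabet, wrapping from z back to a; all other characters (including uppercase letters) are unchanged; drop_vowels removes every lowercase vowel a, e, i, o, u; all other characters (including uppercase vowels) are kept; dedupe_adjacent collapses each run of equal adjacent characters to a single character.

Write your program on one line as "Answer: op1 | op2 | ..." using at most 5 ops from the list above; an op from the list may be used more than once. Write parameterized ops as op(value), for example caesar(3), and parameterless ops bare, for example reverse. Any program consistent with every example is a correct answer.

caesar(13) | drop(4) | caesar(1) | caesar(12)

Check, running the answer program on each example:
  "ivacl" -> "vinpy" -> "y" -> "z" -> "l"
  "pvevlunvbex" -> "ciriyhaiork" -> "yhaiork" -> "zibjpsl" -> "lunvbex"
  "zmoky" -> "mzbxl" -> "l" -> "m" -> "y"
  "cqelqt" -> "pdrydg" -> "dg" -> "eh" -> "qt"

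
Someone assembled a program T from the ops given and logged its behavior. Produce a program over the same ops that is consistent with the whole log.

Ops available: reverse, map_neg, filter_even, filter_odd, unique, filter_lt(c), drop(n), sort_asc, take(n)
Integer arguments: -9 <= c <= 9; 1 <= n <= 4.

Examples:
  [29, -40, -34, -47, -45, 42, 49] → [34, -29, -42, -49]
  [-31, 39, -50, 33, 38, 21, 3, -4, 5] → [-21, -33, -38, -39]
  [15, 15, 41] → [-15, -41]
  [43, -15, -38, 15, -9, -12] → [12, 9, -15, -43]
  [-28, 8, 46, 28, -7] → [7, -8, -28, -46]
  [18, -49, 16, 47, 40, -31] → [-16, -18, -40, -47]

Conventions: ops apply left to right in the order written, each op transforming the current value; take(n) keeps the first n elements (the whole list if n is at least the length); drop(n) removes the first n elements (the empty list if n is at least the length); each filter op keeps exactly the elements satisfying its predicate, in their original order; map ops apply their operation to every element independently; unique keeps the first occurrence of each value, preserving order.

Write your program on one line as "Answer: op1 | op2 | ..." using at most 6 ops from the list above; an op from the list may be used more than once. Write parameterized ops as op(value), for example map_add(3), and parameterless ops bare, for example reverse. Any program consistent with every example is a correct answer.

sort_asc | reverse | unique | map_neg | take(4) | reverse

Check, running the answer program on each example:
  [29, -40, -34, -47, -45, 42, 49] -> [-47, -45, -40, -34, 29, 42, 49] -> [49, 42, 29, -34, -40, -45, -47] -> [49, 42, 29, -34, -40, -45, -47] -> [-49, -42, -29, 34, 40, 45, 47] -> [-49, -42, -29, 34] -> [34, -29, -42, -49]
  [-31, 39, -50, 33, 38, 21, 3, -4, 5] -> [-50, -31, -4, 3, 5, 21, 33, 38, 39] -> [39, 38, 33, 21, 5, 3, -4, -31, -50] -> [39, 38, 33, 21, 5, 3, -4, -31, -50] -> [-39, -38, -33, -21, -5, -3, 4, 31, 50] -> [-39, -38, -33, -21] -> [-21, -33, -38, -39]
  [15, 15, 41] -> [15, 15, 41] -> [41, 15, 15] -> [41, 15] -> [-41, -15] -> [-41, -15] -> [-15, -41]
  [43, -15, -38, 15, -9, -12] -> [-38, -15, -12, -9, 15, 43] -> [43, 15, -9, -12, -15, -38] -> [43, 15, -9, -12, -15, -38] -> [-43, -15, 9, 12, 15, 38] -> [-43, -15, 9, 12] -> [12, 9, -15, -43]
  [-28, 8, 46, 28, -7] -> [-28, -7, 8, 28, 46] -> [46, 28, 8, -7, -28] -> [46, 28, 8, -7, -28] -> [-46, -28, -8, 7, 28] -> [-46, -28, -8, 7] -> [7, -8, -28, -46]
  [18, -49, 16, 47, 40, -31] -> [-49, -31, 16, 18, 40, 47] -> [47, 40, 18, 16, -31, -49] -> [47, 40, 18, 16, -31, -49] -> [-47, -40, -18, -16, 31, 49] -> [-47, -40, -18, -16] -> [-16, -18, -40, -47]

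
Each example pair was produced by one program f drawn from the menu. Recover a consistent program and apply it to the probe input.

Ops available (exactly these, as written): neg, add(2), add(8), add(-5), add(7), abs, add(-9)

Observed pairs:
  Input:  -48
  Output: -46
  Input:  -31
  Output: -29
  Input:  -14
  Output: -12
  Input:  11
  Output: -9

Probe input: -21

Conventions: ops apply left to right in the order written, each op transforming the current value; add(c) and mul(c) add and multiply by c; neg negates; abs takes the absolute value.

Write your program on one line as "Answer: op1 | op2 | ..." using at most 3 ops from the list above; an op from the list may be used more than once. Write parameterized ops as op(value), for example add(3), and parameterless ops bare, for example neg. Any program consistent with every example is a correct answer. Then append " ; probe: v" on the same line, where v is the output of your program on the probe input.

abs | neg | add(2) ; probe: -19

Check, running the answer program on each example:
  -48 -> 48 -> -48 -> -46
  -31 -> 31 -> -31 -> -29
  -14 -> 14 -> -14 -> -12
  11 -> 11 -> -11 -> -9
  probe: -21 -> 21 -> -21 -> -19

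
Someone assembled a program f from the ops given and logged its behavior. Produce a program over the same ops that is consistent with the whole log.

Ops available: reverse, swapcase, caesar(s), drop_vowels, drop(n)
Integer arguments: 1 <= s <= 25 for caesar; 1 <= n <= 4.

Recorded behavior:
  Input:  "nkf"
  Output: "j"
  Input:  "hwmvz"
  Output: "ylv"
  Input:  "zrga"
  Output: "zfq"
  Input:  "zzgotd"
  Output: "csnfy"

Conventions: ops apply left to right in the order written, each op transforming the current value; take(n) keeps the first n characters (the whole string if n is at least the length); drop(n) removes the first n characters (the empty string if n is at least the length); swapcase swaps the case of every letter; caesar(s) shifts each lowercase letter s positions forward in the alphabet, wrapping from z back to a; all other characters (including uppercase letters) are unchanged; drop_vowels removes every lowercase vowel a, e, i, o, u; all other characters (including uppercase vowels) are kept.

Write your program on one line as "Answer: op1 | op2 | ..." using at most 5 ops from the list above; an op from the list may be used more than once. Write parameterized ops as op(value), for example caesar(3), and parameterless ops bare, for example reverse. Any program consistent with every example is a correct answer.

drop(1) | caesar(4) | caesar(21) | drop_vowels | reverse

Check, running the answer program on each example:
  "nkf" -> "kf" -> "oj" -> "je" -> "j" -> "j"
  "hwmvz" -> "wmvz" -> "aqzd" -> "vluy" -> "vly" -> "ylv"
  "zrga" -> "rga" -> "vke" -> "qfz" -> "qfz" -> "zfq"
  "zzgotd" -> "zgotd" -> "dksxh" -> "yfnsc" -> "yfnsc" -> "csnfy"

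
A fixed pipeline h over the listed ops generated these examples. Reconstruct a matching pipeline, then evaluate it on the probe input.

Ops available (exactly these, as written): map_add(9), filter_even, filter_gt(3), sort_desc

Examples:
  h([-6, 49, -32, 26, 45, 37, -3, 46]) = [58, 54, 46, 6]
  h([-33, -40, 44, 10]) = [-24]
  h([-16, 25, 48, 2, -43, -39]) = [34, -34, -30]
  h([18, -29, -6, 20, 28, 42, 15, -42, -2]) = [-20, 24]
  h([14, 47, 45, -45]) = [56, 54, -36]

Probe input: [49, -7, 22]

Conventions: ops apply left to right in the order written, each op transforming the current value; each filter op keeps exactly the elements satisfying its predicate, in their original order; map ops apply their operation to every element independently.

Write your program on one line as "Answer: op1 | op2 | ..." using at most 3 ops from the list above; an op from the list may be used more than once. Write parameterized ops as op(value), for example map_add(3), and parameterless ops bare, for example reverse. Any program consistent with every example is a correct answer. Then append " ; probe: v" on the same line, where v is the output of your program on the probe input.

map_add(9) | filter_even ; probe: [58, 2]

Check, running the answer program on each example:
  [-6, 49, -32, 26, 45, 37, -3, 46] -> [3, 58, -23, 35, 54, 46, 6, 55] -> [58, 54, 46, 6]
  [-33, -40, 44, 10] -> [-24, -31, 53, 19] -> [-24]
  [-16, 25, 48, 2, -43, -39] -> [-7, 34, 57, 11, -34, -30] -> [34, -34, -30]
  [18, -29, -6, 20, 28, 42, 15, -42, -2] -> [27, -20, 3, 29, 37, 51, 24, -33, 7] -> [-20, 24]
  [14, 47, 45, -45] -> [23, 56, 54, -36] -> [56, 54, -36]
  probe: [49, -7, 22] -> [58, 2, 31] -> [58, 2]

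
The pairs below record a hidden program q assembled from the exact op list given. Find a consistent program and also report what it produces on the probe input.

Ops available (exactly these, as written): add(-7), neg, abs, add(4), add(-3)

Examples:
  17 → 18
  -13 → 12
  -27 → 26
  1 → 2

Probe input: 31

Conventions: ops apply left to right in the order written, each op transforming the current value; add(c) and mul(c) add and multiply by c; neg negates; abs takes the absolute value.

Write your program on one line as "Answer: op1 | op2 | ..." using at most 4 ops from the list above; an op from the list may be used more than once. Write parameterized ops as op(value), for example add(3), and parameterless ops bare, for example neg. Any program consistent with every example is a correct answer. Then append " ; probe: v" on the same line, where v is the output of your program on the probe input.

add(4) | add(-3) | abs ; probe: 32

Check, running the answer program on each example:
  17 -> 21 -> 18 -> 18
  -13 -> -9 -> -12 -> 12
  -27 -> -23 -> -26 -> 26
  1 -> 5 -> 2 -> 2
  probe: 31 -> 35 -> 32 -> 32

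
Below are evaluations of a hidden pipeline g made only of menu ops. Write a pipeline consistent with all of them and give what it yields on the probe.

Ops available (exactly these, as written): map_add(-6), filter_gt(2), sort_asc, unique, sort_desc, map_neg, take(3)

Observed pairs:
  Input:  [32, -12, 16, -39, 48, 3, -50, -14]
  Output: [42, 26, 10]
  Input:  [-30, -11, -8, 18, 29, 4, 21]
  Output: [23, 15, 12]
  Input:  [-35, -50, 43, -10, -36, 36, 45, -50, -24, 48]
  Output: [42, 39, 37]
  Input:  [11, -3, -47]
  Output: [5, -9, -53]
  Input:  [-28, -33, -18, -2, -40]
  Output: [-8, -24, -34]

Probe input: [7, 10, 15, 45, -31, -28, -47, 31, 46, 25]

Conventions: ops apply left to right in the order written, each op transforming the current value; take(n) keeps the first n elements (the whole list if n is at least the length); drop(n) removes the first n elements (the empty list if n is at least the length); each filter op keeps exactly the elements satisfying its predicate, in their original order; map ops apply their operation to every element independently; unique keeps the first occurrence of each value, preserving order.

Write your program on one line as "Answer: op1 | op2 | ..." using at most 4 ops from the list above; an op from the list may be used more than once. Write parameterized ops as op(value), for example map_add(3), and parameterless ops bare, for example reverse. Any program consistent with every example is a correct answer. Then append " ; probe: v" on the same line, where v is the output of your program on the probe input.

sort_desc | take(3) | map_add(-6) ; probe: [40, 39, 25]

Check, running the answer program on each example:
  [32, -12, 16, -39, 48, 3, -50, -14] -> [48, 32, 16, 3, -12, -14, -39, -50] -> [48, 32, 16] -> [42, 26, 10]
  [-30, -11, -8, 18, 29, 4, 21] -> [29, 21, 18, 4, -8, -11, -30] -> [29, 21, 18] -> [23, 15, 12]
  [-35, -50, 43, -10, -36, 36, 45, -50, -24, 48] -> [48, 45, 43, 36, -10, -24, -35, -36, -50, -50] -> [48, 45, 43] -> [42, 39, 37]
  [11, -3, -47] -> [11, -3, -47] -> [11, -3, -47] -> [5, -9, -53]
  [-28, -33, -18, -2, -40] -> [-2, -18, -28, -33, -40] -> [-2, -18, -28] -> [-8, -24, -34]
  probe: [7, 10, 15, 45, -31, -28, -47, 31, 46, 25] -> [46, 45, 31, 25, 15, 10, 7, -28, -31, -47] -> [46, 45, 31] -> [40, 39, 25]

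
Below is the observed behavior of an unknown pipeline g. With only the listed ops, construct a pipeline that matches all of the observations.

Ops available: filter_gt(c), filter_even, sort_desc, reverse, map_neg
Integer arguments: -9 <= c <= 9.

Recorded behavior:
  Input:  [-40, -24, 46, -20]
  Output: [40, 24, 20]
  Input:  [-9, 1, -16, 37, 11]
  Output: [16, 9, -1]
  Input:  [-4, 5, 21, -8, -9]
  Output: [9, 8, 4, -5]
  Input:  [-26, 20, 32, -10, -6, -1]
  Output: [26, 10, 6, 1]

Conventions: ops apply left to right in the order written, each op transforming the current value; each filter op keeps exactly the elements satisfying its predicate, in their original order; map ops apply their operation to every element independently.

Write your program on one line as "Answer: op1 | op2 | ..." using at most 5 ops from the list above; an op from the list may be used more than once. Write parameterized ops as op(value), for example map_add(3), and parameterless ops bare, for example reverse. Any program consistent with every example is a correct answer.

sort_desc | map_neg | filter_gt(-6) | reverse

Check, running the answer program on each example:
  [-40, -24, 46, -20] -> [46, -20, -24, -40] -> [-46, 20, 24, 40] -> [20, 24, 40] -> [40, 24, 20]
  [-9, 1, -16, 37, 11] -> [37, 11, 1, -9, -16] -> [-37, -11, -1, 9, 16] -> [-1, 9, 16] -> [16, 9, -1]
  [-4, 5, 21, -8, -9] -> [21, 5, -4, -8, -9] -> [-21, -5, 4, 8, 9] -> [-5, 4, 8, 9] -> [9, 8, 4, -5]
  [-26, 20, 32, -10, -6, -1] -> [32, 20, -1, -6, -10, -26] -> [-32, -20, 1, 6, 10, 26] -> [1, 6, 10, 26] -> [26, 10, 6, 1]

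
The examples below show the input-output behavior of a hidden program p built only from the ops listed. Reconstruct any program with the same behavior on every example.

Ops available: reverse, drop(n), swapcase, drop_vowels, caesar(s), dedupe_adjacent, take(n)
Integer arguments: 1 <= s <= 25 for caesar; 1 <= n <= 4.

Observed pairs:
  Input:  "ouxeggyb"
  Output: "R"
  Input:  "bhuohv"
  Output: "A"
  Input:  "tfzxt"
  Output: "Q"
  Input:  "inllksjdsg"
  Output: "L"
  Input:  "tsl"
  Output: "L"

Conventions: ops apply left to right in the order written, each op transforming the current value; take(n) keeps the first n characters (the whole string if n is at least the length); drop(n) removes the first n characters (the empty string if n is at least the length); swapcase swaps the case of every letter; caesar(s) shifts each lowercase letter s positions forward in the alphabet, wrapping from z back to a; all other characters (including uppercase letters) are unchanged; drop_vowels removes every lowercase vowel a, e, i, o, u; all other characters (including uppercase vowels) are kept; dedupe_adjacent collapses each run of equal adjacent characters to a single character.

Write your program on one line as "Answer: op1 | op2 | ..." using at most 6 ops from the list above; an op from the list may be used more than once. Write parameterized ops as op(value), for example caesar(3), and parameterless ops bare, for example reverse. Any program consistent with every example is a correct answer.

reverse | take(2) | caesar(19) | drop(1) | swapcase

Check, running the answer program on each example:
  "ouxeggyb" -> "byggexuo" -> "by" -> "ur" -> "r" -> "R"
  "bhuohv" -> "vhouhb" -> "vh" -> "oa" -> "a" -> "A"
  "tfzxt" -> "txzft" -> "tx" -> "mq" -> "q" -> "Q"
  "inllksjdsg" -> "gsdjskllni" -> "gs" -> "zl" -> "l" -> "L"
  "tsl" -> "lst" -> "ls" -> "el" -> "l" -> "L"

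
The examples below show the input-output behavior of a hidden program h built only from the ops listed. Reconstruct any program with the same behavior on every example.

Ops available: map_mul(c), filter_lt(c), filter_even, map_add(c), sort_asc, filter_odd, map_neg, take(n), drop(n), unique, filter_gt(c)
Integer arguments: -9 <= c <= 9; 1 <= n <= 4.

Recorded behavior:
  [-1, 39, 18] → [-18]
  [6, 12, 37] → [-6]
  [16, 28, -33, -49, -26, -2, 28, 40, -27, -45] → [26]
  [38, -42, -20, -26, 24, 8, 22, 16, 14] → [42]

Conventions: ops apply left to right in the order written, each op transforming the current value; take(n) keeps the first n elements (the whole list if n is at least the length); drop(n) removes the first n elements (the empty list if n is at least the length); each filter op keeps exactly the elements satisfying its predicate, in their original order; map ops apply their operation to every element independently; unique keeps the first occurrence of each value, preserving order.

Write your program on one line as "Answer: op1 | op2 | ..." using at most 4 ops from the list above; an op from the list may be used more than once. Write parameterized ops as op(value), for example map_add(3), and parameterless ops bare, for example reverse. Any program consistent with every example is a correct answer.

filter_even | sort_asc | take(1) | map_neg

Check, running the answer program on each example:
  [-1, 39, 18] -> [18] -> [18] -> [18] -> [-18]
  [6, 12, 37] -> [6, 12] -> [6, 12] -> [6] -> [-6]
  [16, 28, -33, -49, -26, -2, 28, 40, -27, -45] -> [16, 28, -26, -2, 28, 40] -> [-26, -2, 16, 28, 28, 40] -> [-26] -> [26]
  [38, -42, -20, -26, 24, 8, 22, 16, 14] -> [38, -42, -20, -26, 24, 8, 22, 16, 14] -> [-42, -26, -20, 8, 14, 16, 22, 24, 38] -> [-42] -> [42]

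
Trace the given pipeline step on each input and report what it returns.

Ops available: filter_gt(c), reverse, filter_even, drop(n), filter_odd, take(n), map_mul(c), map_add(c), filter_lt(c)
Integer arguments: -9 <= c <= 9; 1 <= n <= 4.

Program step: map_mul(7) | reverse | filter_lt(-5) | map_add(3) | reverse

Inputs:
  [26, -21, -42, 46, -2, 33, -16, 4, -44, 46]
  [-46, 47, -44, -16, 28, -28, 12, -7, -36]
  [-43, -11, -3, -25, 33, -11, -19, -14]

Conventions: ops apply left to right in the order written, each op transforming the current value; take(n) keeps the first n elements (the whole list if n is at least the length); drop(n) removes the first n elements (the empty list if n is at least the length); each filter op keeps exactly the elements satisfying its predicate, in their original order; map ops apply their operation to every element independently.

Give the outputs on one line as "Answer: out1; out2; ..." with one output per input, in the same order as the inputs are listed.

Execution, op by op:
  [26, -21, -42, 46, -2, 33, -16, 4, -44, 46] -> [182, -147, -294, 322, -14, 231, -112, 28, -308, 322] -> [322, -308, 28, -112, 231, -14, 322, -294, -147, 182] -> [-308, -112, -14, -294, -147] -> [-305, -109, -11, -291, -144] -> [-144, -291, -11, -109, -305]
  [-46, 47, -44, -16, 28, -28, 12, -7, -36] -> [-322, 329, -308, -112, 196, -196, 84, -49, -252] -> [-252, -49, 84, -196, 196, -112, -308, 329, -322] -> [-252, -49, -196, -112, -308, -322] -> [-249, -46, -193, -109, -305, -319] -> [-319, -305, -109, -193, -46, -249]
  [-43, -11, -3, -25, 33, -11, -19, -14] -> [-301, -77, -21, -175, 231, -77, -133, -98] -> [-98, -133, -77, 231, -175, -21, -77, -301] -> [-98, -133, -77, -175, -21, -77, -301] -> [-95, -130, -74, -172, -18, -74, -298] -> [-298, -74, -18, -172, -74, -130, -95]

[-144, -291, -11, -109, -305]; [-319, -305, -109, -193, -46, -249]; [-298, -74, -18, -172, -74, -130, -95]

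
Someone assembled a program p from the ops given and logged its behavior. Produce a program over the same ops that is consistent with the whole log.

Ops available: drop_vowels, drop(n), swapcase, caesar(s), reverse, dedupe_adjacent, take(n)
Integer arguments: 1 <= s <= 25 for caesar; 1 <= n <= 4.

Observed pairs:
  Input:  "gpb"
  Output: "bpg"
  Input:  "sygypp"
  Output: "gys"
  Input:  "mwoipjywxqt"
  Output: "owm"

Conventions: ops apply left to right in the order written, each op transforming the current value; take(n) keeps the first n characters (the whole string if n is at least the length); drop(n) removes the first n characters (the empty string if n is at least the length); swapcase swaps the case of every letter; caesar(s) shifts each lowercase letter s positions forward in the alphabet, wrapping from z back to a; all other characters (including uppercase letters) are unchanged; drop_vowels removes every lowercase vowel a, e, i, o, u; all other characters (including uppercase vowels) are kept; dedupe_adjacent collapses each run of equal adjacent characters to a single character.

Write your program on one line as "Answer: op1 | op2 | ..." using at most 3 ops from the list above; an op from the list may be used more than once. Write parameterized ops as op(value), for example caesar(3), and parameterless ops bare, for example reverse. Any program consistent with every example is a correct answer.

take(3) | reverse

Check, running the answer program on each example:
  "gpb" -> "gpb" -> "bpg"
  "sygypp" -> "syg" -> "gys"
  "mwoipjywxqt" -> "mwo" -> "owm"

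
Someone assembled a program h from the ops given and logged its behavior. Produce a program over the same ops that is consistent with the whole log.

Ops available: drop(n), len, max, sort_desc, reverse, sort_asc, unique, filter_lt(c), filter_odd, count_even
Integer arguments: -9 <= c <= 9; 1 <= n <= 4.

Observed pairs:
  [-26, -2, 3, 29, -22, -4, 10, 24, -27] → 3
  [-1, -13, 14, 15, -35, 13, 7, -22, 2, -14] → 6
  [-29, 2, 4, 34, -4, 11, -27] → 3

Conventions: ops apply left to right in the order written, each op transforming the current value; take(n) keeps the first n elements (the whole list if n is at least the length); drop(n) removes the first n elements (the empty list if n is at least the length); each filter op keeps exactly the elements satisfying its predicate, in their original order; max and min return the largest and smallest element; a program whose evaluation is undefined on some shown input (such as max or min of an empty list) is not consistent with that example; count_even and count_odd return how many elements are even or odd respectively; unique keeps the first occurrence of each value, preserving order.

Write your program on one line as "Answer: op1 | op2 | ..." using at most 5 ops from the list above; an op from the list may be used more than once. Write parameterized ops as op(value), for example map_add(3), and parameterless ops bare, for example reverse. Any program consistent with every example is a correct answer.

reverse | filter_odd | sort_asc | len

Check, running the answer program on each example:
  [-26, -2, 3, 29, -22, -4, 10, 24, -27] -> [-27, 24, 10, -4, -22, 29, 3, -2, -26] -> [-27, 29, 3] -> [-27, 3, 29] -> 3
  [-1, -13, 14, 15, -35, 13, 7, -22, 2, -14] -> [-14, 2, -22, 7, 13, -35, 15, 14, -13, -1] -> [7, 13, -35, 15, -13, -1] -> [-35, -13, -1, 7, 13, 15] -> 6
  [-29, 2, 4, 34, -4, 11, -27] -> [-27, 11, -4, 34, 4, 2, -29] -> [-27, 11, -29] -> [-29, -27, 11] -> 3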